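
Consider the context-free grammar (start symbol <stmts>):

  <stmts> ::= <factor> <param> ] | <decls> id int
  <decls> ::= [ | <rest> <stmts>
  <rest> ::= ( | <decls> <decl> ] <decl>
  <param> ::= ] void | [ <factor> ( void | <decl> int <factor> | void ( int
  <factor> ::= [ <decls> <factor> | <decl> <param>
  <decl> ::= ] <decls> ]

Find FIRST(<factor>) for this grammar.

<factor> ::= [ <decls> <factor> contributes {[}.
From <factor> ::= <decl> <param>: add FIRST(<decl>) = { ] }.
Union: FIRST(<factor>) = { [, ] }.

{ [, ] }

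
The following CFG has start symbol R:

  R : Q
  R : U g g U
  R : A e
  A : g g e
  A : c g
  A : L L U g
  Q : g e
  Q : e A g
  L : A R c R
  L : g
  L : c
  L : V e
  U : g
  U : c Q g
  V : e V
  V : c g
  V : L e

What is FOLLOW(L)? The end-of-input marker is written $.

In A : L L U g: add FIRST(L U g) = { c, e, g }.
In A : L L U g: add FIRST(U g) = { c, g }.
In V : L e: add FIRST(e) = { e }.
Union: FOLLOW(L) = { c, e, g }.

{ c, e, g }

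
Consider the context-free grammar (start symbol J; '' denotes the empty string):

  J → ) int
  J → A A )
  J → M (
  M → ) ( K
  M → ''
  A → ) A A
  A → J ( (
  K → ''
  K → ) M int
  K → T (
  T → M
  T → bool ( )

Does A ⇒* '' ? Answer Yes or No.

Nullable nonterminals: K, M, T.
No production of A has an RHS whose symbols are all nullable, so A is not nullable.

No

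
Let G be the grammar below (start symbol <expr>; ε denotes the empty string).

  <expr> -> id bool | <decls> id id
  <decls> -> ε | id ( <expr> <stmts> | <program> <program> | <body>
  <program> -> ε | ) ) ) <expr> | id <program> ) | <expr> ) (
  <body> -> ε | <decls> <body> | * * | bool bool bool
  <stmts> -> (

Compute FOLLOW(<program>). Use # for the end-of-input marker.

{ ), *, bool, id }

In <decls> -> <program> <program>: add FIRST(<program>)\{ε} = { ), *, bool, id }.
  Since <program> is nullable, also add FOLLOW(<decls>) = { ), *, bool, id }.
In <decls> -> <program> <program>: <program> is at the end, add FOLLOW(<decls>) = { ), *, bool, id }.
In <program> -> id <program> ): add FIRST()) = { ) }.
Union: FOLLOW(<program>) = { ), *, bool, id }.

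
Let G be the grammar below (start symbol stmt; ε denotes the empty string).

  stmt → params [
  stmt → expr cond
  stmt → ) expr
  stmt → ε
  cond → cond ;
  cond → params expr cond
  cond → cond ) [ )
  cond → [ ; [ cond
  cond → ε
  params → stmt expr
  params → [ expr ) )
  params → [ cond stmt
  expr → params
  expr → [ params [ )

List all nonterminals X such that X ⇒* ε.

{ cond, stmt }

Directly nullable (have an ε-production): stmt, cond.
No other nonterminal has a production whose RHS symbols are all nullable.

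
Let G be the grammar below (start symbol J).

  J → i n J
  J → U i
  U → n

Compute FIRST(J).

{ i, n }

J → i n J contributes {i}.
From J → U i: add FIRST(U) = { n }.
Union: FIRST(J) = { i, n }.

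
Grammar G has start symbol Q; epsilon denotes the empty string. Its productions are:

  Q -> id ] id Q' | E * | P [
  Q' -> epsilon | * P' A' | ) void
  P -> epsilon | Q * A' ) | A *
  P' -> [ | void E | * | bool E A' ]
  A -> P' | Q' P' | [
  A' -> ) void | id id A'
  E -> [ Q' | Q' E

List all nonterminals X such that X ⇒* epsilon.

{ P, Q' }

Directly nullable (have an epsilon-production): Q', P.
No other nonterminal has a production whose RHS symbols are all nullable.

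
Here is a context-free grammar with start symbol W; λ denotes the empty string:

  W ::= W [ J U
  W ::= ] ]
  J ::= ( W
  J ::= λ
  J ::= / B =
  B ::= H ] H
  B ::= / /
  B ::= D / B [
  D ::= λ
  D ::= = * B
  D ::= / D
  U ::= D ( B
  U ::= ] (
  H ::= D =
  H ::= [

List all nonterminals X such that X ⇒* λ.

{ D, J }

Directly nullable (have an λ-production): J, D.
No other nonterminal has a production whose RHS symbols are all nullable.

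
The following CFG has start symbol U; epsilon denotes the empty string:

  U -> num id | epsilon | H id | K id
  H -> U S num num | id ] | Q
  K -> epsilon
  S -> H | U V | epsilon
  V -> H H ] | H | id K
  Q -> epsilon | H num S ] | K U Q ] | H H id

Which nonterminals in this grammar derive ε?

Directly nullable (have an epsilon-production): U, K, S, Q.
H -> Q with every symbol nullable, so H is nullable.
V -> H with every symbol nullable, so V is nullable.

{ H, K, Q, S, U, V }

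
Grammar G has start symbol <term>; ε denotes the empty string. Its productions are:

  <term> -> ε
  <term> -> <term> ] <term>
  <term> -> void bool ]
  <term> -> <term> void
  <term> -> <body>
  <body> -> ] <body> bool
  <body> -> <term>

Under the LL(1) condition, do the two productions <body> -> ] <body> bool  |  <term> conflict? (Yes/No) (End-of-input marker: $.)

FIRST(] <body> bool) = { ] } and FIRST(<term>) = { ], void, ε }.
Both contain ], so the two alternatives are not disjoint — LL(1) conflict.

Yes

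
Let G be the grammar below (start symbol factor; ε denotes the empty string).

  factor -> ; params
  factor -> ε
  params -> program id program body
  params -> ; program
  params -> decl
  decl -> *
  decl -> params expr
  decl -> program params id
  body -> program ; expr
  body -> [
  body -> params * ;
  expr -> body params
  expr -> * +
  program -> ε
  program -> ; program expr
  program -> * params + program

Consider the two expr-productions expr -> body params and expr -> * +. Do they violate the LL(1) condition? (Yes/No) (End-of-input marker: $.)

Yes

FIRST(body params) = { *, ;, [, id } and FIRST(* +) = { * }.
Both contain *, so the two alternatives are not disjoint — LL(1) conflict.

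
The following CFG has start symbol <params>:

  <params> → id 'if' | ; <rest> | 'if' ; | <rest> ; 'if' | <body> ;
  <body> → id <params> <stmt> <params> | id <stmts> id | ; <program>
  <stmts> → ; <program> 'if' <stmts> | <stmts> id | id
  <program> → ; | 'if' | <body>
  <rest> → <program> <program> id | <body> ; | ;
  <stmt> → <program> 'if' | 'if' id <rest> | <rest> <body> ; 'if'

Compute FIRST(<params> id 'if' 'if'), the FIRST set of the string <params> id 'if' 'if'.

Add FIRST(<params>) = { 'if', ;, id }; <params> is not nullable, stop.

{ 'if', ;, id }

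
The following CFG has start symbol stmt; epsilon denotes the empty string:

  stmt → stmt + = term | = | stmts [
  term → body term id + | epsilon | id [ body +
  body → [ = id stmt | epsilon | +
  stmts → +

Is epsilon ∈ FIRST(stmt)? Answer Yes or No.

No

Nullable nonterminals: body, term.
No production of stmt has an RHS whose symbols are all nullable, so stmt is not nullable.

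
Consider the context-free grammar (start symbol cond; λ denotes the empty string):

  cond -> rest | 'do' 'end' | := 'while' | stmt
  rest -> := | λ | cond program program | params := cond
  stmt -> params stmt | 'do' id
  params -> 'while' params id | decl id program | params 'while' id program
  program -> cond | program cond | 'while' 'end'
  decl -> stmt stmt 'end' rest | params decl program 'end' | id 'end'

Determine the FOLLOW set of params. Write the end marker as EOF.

In rest -> params := cond: add FIRST(:= cond) = { := }.
In stmt -> params stmt: add FIRST(stmt) = { 'do', 'while', id }.
In params -> 'while' params id: add FIRST(id) = { id }.
In params -> params 'while' id program: add FIRST('while' id program) = { 'while' }.
In decl -> params decl program 'end': add FIRST(decl program 'end') = { 'do', 'while', id }.
Union: FOLLOW(params) = { 'do', 'while', :=, id }.

{ 'do', 'while', :=, id }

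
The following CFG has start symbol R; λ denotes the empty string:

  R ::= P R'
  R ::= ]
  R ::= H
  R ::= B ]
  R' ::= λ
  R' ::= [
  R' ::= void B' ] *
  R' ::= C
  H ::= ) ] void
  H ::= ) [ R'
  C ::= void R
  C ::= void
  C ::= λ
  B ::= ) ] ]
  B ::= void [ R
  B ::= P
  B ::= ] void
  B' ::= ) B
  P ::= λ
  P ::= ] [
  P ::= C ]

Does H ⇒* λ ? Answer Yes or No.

Nullable nonterminals: B, C, P, R, R'.
No production of H has an RHS whose symbols are all nullable, so H is not nullable.

No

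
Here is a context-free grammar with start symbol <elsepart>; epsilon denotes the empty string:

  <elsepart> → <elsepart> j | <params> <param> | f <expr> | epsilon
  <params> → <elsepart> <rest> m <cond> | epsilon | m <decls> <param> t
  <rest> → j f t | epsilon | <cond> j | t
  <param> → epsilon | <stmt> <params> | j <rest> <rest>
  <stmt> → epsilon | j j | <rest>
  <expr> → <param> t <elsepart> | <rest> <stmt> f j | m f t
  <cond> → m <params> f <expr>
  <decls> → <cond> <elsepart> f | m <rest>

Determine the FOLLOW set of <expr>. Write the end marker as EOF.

{ EOF, f, j, m, t }

In <elsepart> → f <expr>: <expr> is at the end, add FOLLOW(<elsepart>) = { EOF, f, j, m, t }.
In <cond> → m <params> f <expr>: <expr> is at the end, add FOLLOW(<cond>) = { EOF, f, j, m, t }.
Union: FOLLOW(<expr>) = { EOF, f, j, m, t }.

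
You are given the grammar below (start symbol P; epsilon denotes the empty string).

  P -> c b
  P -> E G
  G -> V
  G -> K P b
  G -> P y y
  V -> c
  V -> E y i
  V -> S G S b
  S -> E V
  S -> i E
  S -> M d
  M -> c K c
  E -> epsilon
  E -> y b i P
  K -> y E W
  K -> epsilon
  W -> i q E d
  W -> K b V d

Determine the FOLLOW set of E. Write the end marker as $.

{ b, c, d, i, y }

In P -> E G: add FIRST(G) = { c, i, y }.
In V -> E y i: add FIRST(y i) = { y }.
In S -> E V: add FIRST(V) = { c, i, y }.
In S -> i E: E is at the end, add FOLLOW(S) = { b, c, i, y }.
In K -> y E W: add FIRST(W) = { b, i, y }.
In W -> i q E d: add FIRST(d) = { d }.
Union: FOLLOW(E) = { b, c, d, i, y }.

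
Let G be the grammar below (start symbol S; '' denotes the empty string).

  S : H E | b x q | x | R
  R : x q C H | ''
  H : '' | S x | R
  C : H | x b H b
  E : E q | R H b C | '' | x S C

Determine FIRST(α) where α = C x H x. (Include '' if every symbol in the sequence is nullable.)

Add FIRST(C)\{''} = { b, q, x }; C is nullable, continue.
x is a terminal; add {x} and stop.

{ b, q, x }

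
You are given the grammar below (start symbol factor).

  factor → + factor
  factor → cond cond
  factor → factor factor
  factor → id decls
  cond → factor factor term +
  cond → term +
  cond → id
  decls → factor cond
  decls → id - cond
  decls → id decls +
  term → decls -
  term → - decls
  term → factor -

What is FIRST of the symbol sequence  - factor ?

{ - }

- is a terminal; add {-} and stop.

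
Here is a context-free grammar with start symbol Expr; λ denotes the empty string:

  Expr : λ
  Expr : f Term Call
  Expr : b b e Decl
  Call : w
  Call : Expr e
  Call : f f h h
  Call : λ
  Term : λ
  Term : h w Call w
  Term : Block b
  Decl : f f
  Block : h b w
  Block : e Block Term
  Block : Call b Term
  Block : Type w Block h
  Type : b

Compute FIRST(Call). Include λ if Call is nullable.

{ b, e, f, w, λ }

Call : w contributes {w}.
From Call : Expr e: Expr nullable, take FIRST(Expr) ∪ {e} = { b, e, f }.
Call : f f h h contributes {f}.
Call : λ contributes λ.
Union: FIRST(Call) = { b, e, f, w, λ }.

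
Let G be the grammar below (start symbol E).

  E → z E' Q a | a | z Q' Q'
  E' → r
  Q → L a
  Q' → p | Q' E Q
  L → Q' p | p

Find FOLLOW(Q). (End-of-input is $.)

In E → z E' Q a: add FIRST(a) = { a }.
In Q' → Q' E Q: Q is at the end, add FOLLOW(Q') = { $, a, p, z }.
Union: FOLLOW(Q) = { $, a, p, z }.

{ $, a, p, z }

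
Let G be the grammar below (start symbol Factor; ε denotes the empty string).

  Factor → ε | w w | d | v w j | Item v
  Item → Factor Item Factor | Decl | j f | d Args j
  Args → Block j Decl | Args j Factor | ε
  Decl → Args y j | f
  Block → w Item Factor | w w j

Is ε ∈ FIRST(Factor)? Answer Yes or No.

Factor has an ε-production, so Factor ⇒ ε.

Yes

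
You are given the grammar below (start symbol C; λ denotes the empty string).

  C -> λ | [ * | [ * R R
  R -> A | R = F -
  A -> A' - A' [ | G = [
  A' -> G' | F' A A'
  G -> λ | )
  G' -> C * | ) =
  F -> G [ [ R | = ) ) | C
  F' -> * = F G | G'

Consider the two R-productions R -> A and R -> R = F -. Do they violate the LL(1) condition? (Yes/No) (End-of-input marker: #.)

FIRST(A) = { ), *, =, [ } and FIRST(R = F -) = { ), *, =, [ }.
Both contain ), so the two alternatives are not disjoint — LL(1) conflict.

Yes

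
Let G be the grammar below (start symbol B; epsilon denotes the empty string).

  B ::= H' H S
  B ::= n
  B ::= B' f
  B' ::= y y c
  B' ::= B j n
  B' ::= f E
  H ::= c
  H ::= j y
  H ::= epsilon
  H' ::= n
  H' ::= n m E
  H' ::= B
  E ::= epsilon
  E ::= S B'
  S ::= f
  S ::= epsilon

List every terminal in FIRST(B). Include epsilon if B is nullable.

{ f, n, y }

From B ::= H' H S: add FIRST(H') = { f, n, y }.
B ::= n contributes {n}.
From B ::= B' f: add FIRST(B') = { f, n, y }.
Union: FIRST(B) = { f, n, y }.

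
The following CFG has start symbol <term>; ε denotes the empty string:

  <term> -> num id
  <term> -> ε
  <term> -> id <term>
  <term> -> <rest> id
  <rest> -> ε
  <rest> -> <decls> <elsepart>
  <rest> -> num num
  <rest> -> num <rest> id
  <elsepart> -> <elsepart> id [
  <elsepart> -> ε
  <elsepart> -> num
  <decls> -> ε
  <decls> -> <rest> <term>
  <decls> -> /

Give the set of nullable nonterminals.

Directly nullable (have an ε-production): <term>, <rest>, <elsepart>, <decls>.

{ <decls>, <elsepart>, <rest>, <term> }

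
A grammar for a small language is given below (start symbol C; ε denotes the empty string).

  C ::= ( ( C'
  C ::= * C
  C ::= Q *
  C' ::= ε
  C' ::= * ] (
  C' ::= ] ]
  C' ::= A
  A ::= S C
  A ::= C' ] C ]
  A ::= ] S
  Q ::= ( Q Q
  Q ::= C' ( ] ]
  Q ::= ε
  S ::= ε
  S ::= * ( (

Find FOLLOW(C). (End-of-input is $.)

C is the start symbol, so $ ∈ FOLLOW(C).
In C ::= * C: C is at the end, add FOLLOW(C) = { $, (, ] }.
In A ::= S C: C is at the end, add FOLLOW(A) = { $, (, ] }.
In A ::= C' ] C ]: add FIRST(]) = { ] }.
Union: FOLLOW(C) = { $, (, ] }.

{ $, (, ] }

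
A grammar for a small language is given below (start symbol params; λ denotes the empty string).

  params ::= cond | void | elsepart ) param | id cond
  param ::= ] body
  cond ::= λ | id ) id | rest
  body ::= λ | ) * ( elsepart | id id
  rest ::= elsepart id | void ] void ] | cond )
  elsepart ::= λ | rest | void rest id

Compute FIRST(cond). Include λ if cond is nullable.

cond ::= λ contributes λ.
cond ::= id ) id contributes {id}.
From cond ::= rest: add FIRST(rest) = { ), id, void }.
Union: FIRST(cond) = { ), id, void, λ }.

{ ), id, void, λ }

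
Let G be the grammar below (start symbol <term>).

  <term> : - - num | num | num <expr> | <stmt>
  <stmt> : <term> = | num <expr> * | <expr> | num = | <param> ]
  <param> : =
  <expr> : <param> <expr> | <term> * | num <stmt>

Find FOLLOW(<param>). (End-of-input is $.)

In <stmt> : <param> ]: add FIRST(]) = { ] }.
In <expr> : <param> <expr>: add FIRST(<expr>) = { -, =, num }.
Union: FOLLOW(<param>) = { -, =, ], num }.

{ -, =, ], num }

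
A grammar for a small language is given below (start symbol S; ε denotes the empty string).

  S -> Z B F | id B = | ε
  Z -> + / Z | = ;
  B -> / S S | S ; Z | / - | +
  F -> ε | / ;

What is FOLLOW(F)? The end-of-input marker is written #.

In S -> Z B F: F is at the end, add FOLLOW(S) = { #, +, /, ;, =, id }.
Union: FOLLOW(F) = { #, +, /, ;, =, id }.

{ #, +, /, ;, =, id }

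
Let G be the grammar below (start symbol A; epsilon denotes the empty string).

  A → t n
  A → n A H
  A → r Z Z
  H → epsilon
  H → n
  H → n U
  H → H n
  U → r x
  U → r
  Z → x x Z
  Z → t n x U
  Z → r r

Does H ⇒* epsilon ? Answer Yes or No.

H has an epsilon-production, so H ⇒ epsilon.

Yes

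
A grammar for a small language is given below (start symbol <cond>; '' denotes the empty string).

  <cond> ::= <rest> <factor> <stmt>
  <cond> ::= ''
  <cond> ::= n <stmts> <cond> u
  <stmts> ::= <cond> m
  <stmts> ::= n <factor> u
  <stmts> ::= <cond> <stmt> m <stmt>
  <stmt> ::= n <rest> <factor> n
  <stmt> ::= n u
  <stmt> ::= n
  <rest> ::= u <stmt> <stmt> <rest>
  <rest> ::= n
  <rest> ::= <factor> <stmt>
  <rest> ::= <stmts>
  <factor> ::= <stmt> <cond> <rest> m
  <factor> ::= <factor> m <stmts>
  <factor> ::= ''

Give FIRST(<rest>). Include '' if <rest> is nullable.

{ m, n, u }

<rest> ::= u <stmt> <stmt> <rest> contributes {u}.
<rest> ::= n contributes {n}.
From <rest> ::= <factor> <stmt>: <factor> nullable, take FIRST(<factor>) ∪ FIRST(<stmt>) = { m, n }.
From <rest> ::= <stmts>: add FIRST(<stmts>) = { m, n, u }.
Union: FIRST(<rest>) = { m, n, u }.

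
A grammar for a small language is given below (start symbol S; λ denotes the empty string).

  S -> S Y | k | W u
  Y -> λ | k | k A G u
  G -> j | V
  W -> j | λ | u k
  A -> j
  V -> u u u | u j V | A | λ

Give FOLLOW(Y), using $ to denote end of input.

In S -> S Y: Y is at the end, add FOLLOW(S) = { $, k }.
Union: FOLLOW(Y) = { $, k }.

{ $, k }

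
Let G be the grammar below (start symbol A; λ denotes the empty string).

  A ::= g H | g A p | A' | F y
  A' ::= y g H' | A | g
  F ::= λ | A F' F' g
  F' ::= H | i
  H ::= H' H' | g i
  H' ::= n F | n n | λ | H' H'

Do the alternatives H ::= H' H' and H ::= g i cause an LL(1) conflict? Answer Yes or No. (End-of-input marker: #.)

FIRST(H' H') = { n, λ } and FIRST(g i) = { g }.
The first alternative is nullable and FOLLOW(H) = { #, g, i, n, p } shares g with FIRST of the second — conflict.

Yes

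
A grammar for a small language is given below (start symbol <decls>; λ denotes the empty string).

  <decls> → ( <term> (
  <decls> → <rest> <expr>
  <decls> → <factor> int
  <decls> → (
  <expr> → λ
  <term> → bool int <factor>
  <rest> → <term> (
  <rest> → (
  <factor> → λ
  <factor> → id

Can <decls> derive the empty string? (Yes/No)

No

Nullable nonterminals: <expr>, <factor>.
No production of <decls> has an RHS whose symbols are all nullable, so <decls> is not nullable.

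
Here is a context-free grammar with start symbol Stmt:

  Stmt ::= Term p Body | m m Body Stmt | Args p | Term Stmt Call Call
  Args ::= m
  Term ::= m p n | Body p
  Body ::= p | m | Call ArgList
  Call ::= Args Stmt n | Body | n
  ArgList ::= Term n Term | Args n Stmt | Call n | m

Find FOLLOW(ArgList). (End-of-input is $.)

{ $, m, n, p }

In Body ::= Call ArgList: ArgList is at the end, add FOLLOW(Body) = { $, m, n, p }.
Union: FOLLOW(ArgList) = { $, m, n, p }.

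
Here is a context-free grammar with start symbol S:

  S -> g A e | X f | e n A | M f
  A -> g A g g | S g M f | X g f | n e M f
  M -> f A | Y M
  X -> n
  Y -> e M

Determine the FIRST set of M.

M -> f A contributes {f}.
From M -> Y M: add FIRST(Y) = { e }.
Union: FIRST(M) = { e, f }.

{ e, f }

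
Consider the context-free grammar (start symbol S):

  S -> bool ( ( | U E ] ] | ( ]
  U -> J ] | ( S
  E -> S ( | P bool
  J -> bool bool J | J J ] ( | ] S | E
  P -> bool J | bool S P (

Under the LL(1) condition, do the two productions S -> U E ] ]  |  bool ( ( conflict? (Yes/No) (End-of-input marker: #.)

Yes

FIRST(U E ] ]) = { (, ], bool } and FIRST(bool ( () = { bool }.
Both contain bool, so the two alternatives are not disjoint — LL(1) conflict.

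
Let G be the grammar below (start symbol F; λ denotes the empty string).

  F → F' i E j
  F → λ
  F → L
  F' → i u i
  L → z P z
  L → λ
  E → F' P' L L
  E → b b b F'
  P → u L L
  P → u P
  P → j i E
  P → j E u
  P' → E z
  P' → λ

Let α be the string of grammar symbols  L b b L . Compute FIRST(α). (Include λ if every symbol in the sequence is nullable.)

Add FIRST(L)\{λ} = { z }; L is nullable, continue.
b is a terminal; add {b} and stop.

{ b, z }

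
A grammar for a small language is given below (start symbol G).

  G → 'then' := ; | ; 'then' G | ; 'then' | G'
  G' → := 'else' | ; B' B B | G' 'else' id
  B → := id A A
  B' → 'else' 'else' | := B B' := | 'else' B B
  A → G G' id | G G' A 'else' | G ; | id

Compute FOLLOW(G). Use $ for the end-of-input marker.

{ $, :=, ; }

G is the start symbol, so $ ∈ FOLLOW(G).
In G → ; 'then' G: G is at the end, add FOLLOW(G) = { $, :=, ; }.
In A → G G' id: add FIRST(G' id) = { :=, ; }.
In A → G G' A 'else': add FIRST(G' A 'else') = { :=, ; }.
In A → G ;: add FIRST(;) = { ; }.
Union: FOLLOW(G) = { $, :=, ; }.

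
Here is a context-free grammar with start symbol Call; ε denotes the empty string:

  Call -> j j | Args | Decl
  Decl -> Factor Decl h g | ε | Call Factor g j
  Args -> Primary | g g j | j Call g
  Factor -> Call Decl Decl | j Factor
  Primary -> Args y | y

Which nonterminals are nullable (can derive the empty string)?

Directly nullable (have an ε-production): Decl.
Call -> Decl with every symbol nullable, so Call is nullable.
Factor -> Call Decl Decl with every symbol nullable, so Factor is nullable.
No other nonterminal has a production whose RHS symbols are all nullable.

{ Call, Decl, Factor }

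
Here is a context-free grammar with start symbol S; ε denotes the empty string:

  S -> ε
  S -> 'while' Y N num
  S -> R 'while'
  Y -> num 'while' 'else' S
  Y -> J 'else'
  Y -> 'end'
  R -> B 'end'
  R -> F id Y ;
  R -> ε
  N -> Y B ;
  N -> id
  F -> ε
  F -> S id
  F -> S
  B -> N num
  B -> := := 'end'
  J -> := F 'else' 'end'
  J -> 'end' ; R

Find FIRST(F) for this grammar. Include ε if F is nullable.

F -> ε contributes ε.
From F -> S id: S nullable, take FIRST(S) ∪ {id} = { 'end', 'while', :=, id, num }.
From F -> S: add FIRST(S) = { 'end', 'while', :=, id, num, ε } (including ε since S is nullable).
Union: FIRST(F) = { 'end', 'while', :=, id, num, ε }.

{ 'end', 'while', :=, id, num, ε }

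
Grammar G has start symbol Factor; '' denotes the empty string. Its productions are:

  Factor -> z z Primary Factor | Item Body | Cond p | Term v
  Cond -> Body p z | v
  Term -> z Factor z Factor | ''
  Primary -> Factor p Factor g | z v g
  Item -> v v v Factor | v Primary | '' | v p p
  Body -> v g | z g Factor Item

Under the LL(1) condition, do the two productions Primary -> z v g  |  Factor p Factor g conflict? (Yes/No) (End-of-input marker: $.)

Yes

FIRST(z v g) = { z } and FIRST(Factor p Factor g) = { v, z }.
Both contain z, so the two alternatives are not disjoint — LL(1) conflict.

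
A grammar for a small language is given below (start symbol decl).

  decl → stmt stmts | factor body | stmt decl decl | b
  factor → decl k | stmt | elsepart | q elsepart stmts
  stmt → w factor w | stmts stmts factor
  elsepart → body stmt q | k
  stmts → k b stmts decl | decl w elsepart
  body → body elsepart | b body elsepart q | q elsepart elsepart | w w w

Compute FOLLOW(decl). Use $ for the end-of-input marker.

{ $, b, k, q, w }

decl is the start symbol, so $ ∈ FOLLOW(decl).
In decl → stmt decl decl: add FIRST(decl) = { b, k, q, w }.
In decl → stmt decl decl: decl is at the end, add FOLLOW(decl) = { $, b, k, q, w }.
In factor → decl k: add FIRST(k) = { k }.
In stmts → k b stmts decl: decl is at the end, add FOLLOW(stmts) = { $, b, k, q, w }.
In stmts → decl w elsepart: add FIRST(w elsepart) = { w }.
Union: FOLLOW(decl) = { $, b, k, q, w }.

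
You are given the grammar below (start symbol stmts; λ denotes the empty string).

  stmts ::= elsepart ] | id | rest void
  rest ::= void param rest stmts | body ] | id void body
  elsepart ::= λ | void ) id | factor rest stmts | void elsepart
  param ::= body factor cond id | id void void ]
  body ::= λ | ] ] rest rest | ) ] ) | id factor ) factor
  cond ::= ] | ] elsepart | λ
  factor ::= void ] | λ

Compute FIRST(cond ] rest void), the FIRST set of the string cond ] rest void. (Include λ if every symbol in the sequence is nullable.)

{ ] }

Add FIRST(cond)\{λ} = { ] }; cond is nullable, continue.
] is a terminal; add {]} and stop.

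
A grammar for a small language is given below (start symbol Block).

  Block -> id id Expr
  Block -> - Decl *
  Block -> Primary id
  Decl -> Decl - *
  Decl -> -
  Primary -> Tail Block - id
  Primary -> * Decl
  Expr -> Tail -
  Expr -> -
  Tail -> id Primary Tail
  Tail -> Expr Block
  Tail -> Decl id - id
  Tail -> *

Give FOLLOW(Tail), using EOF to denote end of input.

{ *, -, id }

In Primary -> Tail Block - id: add FIRST(Block - id) = { *, -, id }.
In Expr -> Tail -: add FIRST(-) = { - }.
In Tail -> id Primary Tail: Tail is at the end, add FOLLOW(Tail) = { *, -, id }.
Union: FOLLOW(Tail) = { *, -, id }.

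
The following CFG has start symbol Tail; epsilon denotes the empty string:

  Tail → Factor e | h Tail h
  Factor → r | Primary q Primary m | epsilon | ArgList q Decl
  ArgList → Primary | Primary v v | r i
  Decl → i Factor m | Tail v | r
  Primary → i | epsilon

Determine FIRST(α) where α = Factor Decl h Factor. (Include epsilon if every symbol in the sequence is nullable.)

{ e, h, i, q, r, v }

Add FIRST(Factor)\{epsilon} = { i, q, r, v }; Factor is nullable, continue.
Add FIRST(Decl) = { e, h, i, q, r, v }; Decl is not nullable, stop.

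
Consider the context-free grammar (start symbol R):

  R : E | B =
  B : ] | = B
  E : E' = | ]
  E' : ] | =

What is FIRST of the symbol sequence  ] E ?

{ ] }

] is a terminal; add {]} and stop.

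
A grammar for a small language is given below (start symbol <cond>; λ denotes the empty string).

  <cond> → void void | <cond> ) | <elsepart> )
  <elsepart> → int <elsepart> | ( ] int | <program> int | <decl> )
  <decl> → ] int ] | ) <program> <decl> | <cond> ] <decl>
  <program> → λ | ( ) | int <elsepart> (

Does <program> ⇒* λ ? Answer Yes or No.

<program> has an λ-production, so <program> ⇒ λ.

Yes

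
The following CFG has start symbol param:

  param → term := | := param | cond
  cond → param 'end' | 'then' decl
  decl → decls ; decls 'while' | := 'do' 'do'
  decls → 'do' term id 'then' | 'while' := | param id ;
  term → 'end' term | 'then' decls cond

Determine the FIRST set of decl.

{ 'do', 'end', 'then', 'while', := }

From decl → decls ; decls 'while': add FIRST(decls) = { 'do', 'end', 'then', 'while', := }.
decl → := 'do' 'do' contributes {:=}.
Union: FIRST(decl) = { 'do', 'end', 'then', 'while', := }.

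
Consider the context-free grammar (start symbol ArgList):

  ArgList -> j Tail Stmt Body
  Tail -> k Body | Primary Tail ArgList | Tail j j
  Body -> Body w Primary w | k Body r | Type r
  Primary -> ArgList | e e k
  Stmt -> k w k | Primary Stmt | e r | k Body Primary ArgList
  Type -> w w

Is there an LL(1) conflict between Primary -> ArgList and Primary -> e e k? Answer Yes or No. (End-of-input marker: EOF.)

No

FIRST(ArgList) = { j } and FIRST(e e k) = { e }.
The FIRST sets are disjoint and neither alternative is nullable — no conflict.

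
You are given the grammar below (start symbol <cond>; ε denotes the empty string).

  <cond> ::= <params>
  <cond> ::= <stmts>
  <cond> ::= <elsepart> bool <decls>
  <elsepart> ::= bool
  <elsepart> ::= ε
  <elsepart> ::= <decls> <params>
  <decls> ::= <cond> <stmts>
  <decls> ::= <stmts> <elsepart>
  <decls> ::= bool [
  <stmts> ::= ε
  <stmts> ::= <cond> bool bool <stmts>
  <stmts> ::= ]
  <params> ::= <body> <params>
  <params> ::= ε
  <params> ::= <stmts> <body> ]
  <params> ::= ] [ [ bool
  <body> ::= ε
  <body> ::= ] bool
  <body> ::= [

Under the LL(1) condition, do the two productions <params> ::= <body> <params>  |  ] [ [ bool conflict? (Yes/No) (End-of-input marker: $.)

Yes

FIRST(<body> <params>) = { [, ], bool, ε } and FIRST(] [ [ bool) = { ] }.
Both contain ], so the two alternatives are not disjoint — LL(1) conflict.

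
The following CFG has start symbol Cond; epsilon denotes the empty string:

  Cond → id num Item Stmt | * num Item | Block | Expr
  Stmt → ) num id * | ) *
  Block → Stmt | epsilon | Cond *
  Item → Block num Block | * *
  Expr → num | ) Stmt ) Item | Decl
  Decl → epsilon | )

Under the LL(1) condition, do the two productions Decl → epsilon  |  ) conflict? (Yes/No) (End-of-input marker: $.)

FIRST(epsilon) = { epsilon } and FIRST()) = { ) }.
The first is nullable but FOLLOW(Decl) = { $, * } is disjoint from FIRST of the second.

No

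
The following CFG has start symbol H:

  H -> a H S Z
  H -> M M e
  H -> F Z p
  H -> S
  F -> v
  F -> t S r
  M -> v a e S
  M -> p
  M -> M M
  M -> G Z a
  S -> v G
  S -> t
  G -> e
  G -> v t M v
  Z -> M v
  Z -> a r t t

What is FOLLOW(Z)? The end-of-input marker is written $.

In H -> a H S Z: Z is at the end, add FOLLOW(H) = { $, t, v }.
In H -> F Z p: add FIRST(p) = { p }.
In M -> G Z a: add FIRST(a) = { a }.
Union: FOLLOW(Z) = { $, a, p, t, v }.

{ $, a, p, t, v }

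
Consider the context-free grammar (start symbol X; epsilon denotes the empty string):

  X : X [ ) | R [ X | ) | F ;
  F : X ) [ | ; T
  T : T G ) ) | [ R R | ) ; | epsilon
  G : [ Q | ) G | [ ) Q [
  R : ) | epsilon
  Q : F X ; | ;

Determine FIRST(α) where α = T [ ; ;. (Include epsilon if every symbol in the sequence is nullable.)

{ ), [ }

Add FIRST(T)\{epsilon} = { ), [ }; T is nullable, continue.
[ is a terminal; add {[} and stop.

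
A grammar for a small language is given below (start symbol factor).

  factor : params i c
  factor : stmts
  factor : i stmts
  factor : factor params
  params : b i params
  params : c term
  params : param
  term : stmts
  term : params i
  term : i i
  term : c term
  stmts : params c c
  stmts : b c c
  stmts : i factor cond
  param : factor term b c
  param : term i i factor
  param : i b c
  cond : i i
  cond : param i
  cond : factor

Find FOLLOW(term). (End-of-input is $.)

{ $, b, c, i }

In params : c term: term is at the end, add FOLLOW(params) = { $, b, c, i }.
In term : c term: term is at the end, add FOLLOW(term) = { $, b, c, i }.
In param : factor term b c: add FIRST(b c) = { b }.
In param : term i i factor: add FIRST(i i factor) = { i }.
Union: FOLLOW(term) = { $, b, c, i }.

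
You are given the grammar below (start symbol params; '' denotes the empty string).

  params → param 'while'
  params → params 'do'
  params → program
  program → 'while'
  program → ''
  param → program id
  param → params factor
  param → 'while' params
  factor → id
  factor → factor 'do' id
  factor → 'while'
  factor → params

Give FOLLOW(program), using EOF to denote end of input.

In params → program: program is at the end, add FOLLOW(params) = { EOF, 'do', 'while', id }.
In param → program id: add FIRST(id) = { id }.
Union: FOLLOW(program) = { EOF, 'do', 'while', id }.

{ EOF, 'do', 'while', id }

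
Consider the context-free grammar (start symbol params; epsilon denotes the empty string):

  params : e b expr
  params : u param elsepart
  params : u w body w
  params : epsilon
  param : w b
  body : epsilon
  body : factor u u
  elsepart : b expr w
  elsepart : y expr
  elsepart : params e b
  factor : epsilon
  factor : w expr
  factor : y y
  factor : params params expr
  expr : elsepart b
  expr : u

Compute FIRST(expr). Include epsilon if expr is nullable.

From expr : elsepart b: add FIRST(elsepart) = { b, e, u, y }.
expr : u contributes {u}.
Union: FIRST(expr) = { b, e, u, y }.

{ b, e, u, y }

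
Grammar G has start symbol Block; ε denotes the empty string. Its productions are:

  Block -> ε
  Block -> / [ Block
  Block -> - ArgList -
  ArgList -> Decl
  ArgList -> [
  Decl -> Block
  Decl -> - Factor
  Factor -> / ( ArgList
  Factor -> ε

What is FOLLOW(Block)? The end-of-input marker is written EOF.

{ EOF, - }

Block is the start symbol, so EOF ∈ FOLLOW(Block).
In Block -> / [ Block: Block is at the end, add FOLLOW(Block) = { EOF, - }.
In Decl -> Block: Block is at the end, add FOLLOW(Decl) = { - }.
Union: FOLLOW(Block) = { EOF, - }.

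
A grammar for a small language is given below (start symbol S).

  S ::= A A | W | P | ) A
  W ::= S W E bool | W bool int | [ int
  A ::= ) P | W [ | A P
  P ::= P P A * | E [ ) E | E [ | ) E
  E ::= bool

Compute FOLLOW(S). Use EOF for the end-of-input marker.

{ EOF, ), [, bool }

S is the start symbol, so EOF ∈ FOLLOW(S).
In W ::= S W E bool: add FIRST(W E bool) = { ), [, bool }.
Union: FOLLOW(S) = { EOF, ), [, bool }.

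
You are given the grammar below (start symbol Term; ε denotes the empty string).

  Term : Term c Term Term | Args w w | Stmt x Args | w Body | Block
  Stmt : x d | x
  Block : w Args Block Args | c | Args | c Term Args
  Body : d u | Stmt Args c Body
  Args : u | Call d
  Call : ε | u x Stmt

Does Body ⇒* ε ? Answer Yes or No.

No

Nullable nonterminals: Call.
No production of Body has an RHS whose symbols are all nullable, so Body is not nullable.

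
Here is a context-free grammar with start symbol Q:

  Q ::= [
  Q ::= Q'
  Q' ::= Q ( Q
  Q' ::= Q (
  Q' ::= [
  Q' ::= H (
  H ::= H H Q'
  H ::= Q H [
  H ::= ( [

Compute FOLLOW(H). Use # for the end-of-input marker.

{ (, [ }

In Q' ::= H (: add FIRST(() = { ( }.
In H ::= H H Q': add FIRST(H Q') = { (, [ }.
In H ::= H H Q': add FIRST(Q') = { (, [ }.
In H ::= Q H [: add FIRST([) = { [ }.
Union: FOLLOW(H) = { (, [ }.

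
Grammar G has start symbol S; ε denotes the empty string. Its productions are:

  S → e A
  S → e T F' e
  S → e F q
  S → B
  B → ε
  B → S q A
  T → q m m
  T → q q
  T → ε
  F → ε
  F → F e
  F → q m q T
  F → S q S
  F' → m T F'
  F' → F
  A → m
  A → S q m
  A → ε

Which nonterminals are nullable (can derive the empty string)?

Directly nullable (have an ε-production): B, T, F, A.
S → B with every symbol nullable, so S is nullable.
F' → F with every symbol nullable, so F' is nullable.

{ A, B, F, F', S, T }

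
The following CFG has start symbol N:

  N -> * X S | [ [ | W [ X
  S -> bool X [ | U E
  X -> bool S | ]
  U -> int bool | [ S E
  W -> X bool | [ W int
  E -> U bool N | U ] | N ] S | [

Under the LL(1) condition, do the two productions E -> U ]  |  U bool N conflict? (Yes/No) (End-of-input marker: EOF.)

FIRST(U ]) = { [, int } and FIRST(U bool N) = { [, int }.
Both contain [, so the two alternatives are not disjoint — LL(1) conflict.

Yes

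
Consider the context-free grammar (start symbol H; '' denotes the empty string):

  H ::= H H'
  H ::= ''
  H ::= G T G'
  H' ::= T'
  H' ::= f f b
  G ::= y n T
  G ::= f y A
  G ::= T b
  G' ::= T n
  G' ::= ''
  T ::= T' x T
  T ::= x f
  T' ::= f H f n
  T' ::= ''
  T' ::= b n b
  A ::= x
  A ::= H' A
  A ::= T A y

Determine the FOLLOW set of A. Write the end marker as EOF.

In G ::= f y A: A is at the end, add FOLLOW(G) = { b, f, x }.
In A ::= H' A: A is at the end, add FOLLOW(A) = { b, f, x, y }.
In A ::= T A y: add FIRST(y) = { y }.
Union: FOLLOW(A) = { b, f, x, y }.

{ b, f, x, y }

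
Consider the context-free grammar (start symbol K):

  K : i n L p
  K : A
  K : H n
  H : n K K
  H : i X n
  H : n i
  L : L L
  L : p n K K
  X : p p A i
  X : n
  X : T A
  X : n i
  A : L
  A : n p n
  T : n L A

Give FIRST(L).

{ p }

From L : L L: add FIRST(L) = { p }.
L : p n K K contributes {p}.
Union: FIRST(L) = { p }.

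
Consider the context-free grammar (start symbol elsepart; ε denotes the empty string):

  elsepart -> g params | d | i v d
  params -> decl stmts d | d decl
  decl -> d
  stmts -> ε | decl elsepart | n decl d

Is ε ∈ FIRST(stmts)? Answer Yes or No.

stmts has an ε-production, so stmts ⇒ ε.

Yes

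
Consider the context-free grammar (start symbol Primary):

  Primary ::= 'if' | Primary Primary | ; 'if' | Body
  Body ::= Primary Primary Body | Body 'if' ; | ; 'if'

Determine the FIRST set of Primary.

{ 'if', ; }

Primary ::= 'if' contributes {'if'}.
From Primary ::= Primary Primary: add FIRST(Primary) = { 'if', ; }.
Primary ::= ; 'if' contributes {;}.
From Primary ::= Body: add FIRST(Body) = { 'if', ; }.
Union: FIRST(Primary) = { 'if', ; }.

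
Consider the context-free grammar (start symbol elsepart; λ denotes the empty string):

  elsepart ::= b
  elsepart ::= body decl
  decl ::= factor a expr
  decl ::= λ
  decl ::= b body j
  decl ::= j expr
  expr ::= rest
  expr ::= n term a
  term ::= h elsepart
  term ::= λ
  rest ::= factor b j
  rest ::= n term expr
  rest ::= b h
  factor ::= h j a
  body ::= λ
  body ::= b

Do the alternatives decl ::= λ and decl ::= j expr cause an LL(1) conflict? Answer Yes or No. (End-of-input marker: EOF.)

FIRST(λ) = { λ } and FIRST(j expr) = { j }.
The first is nullable but FOLLOW(decl) = { EOF, a, b, h, n } is disjoint from FIRST of the second.

No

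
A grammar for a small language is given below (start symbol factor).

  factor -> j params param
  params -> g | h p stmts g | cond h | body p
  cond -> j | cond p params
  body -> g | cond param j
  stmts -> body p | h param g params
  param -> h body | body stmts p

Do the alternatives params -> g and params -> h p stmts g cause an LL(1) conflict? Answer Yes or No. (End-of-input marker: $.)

No

FIRST(g) = { g } and FIRST(h p stmts g) = { h }.
The FIRST sets are disjoint and neither alternative is nullable — no conflict.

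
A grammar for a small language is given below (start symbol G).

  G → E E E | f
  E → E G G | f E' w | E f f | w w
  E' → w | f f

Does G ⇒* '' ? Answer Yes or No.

No

No nonterminal in this grammar is nullable.
No production of G has an RHS whose symbols are all nullable, so G is not nullable.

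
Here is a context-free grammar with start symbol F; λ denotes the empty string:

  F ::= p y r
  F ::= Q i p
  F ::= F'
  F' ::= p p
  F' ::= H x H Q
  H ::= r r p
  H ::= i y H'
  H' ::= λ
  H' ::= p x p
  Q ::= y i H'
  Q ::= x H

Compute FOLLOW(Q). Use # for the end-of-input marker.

In F ::= Q i p: add FIRST(i p) = { i }.
In F' ::= H x H Q: Q is at the end, add FOLLOW(F') = { # }.
Union: FOLLOW(Q) = { #, i }.

{ #, i }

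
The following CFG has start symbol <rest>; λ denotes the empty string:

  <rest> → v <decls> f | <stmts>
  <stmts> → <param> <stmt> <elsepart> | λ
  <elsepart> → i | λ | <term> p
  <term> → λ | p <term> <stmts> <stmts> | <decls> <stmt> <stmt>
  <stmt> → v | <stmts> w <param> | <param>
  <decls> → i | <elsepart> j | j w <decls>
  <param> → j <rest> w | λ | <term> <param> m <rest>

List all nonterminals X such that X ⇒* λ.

{ <elsepart>, <param>, <rest>, <stmt>, <stmts>, <term> }

Directly nullable (have an λ-production): <stmts>, <elsepart>, <term>, <param>.
<stmt> → <param> with every symbol nullable, so <stmt> is nullable.
<rest> → <stmts> with every symbol nullable, so <rest> is nullable.
No other nonterminal has a production whose RHS symbols are all nullable.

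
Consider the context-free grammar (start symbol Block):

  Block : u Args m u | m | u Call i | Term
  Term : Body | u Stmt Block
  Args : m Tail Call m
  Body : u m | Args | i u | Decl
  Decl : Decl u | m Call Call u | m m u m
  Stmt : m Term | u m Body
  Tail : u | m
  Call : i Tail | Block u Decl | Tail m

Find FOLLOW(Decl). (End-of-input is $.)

{ $, i, m, u }

In Body : Decl: Decl is at the end, add FOLLOW(Body) = { $, i, m, u }.
In Decl : Decl u: add FIRST(u) = { u }.
In Call : Block u Decl: Decl is at the end, add FOLLOW(Call) = { i, m, u }.
Union: FOLLOW(Decl) = { $, i, m, u }.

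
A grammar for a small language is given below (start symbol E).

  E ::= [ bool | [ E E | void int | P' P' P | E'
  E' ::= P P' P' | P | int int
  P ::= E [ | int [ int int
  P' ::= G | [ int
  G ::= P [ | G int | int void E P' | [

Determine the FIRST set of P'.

From P' ::= G: add FIRST(G) = { [, int, void }.
P' ::= [ int contributes {[}.
Union: FIRST(P') = { [, int, void }.

{ [, int, void }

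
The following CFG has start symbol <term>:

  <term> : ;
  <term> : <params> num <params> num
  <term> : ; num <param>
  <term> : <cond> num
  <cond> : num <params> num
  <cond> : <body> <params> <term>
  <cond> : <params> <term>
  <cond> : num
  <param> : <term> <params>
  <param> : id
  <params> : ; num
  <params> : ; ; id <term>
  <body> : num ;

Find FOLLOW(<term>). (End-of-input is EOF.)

<term> is the start symbol, so EOF ∈ FOLLOW(<term>).
In <cond> : <body> <params> <term>: <term> is at the end, add FOLLOW(<cond>) = { num }.
In <cond> : <params> <term>: <term> is at the end, add FOLLOW(<cond>) = { num }.
In <param> : <term> <params>: add FIRST(<params>) = { ; }.
In <params> : ; ; id <term>: <term> is at the end, add FOLLOW(<params>) = { EOF, ;, num }.
Union: FOLLOW(<term>) = { EOF, ;, num }.

{ EOF, ;, num }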